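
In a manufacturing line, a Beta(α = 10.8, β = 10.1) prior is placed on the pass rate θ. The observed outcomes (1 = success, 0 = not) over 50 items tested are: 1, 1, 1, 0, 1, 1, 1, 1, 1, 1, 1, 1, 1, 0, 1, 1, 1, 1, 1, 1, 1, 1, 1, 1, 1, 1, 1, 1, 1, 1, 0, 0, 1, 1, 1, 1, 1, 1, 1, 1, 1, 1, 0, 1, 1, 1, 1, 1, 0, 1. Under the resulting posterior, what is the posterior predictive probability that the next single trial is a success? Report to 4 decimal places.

0.7729

The Beta prior is conjugate to a Binomial/Bernoulli likelihood; the update adds successes to α and failures to β.
Posterior: Beta(α+k, β+n−k) = Beta(10.8+44, 10.1+6) = Beta(54.8, 16.1).
For a single future Bernoulli trial, P(success | data) = α/(α+β) = 0.7729.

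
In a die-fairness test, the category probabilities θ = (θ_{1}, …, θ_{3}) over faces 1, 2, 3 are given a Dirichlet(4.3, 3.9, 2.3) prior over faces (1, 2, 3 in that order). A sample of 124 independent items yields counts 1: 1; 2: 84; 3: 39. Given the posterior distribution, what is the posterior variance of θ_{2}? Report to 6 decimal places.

0.001671

The Dirichlet prior is conjugate to the Multinomial likelihood: each posterior αⱼ = prior αⱼ + observed count nⱼ.
Posterior concentration: (5.3, 87.9, 41.3), total = 134.5.
Var[θ_j] = α_j(Σα−α_j)/((Σα)²(Σα+1)) = 87.9·46.6/(134.5²·135.5) = 0.001671.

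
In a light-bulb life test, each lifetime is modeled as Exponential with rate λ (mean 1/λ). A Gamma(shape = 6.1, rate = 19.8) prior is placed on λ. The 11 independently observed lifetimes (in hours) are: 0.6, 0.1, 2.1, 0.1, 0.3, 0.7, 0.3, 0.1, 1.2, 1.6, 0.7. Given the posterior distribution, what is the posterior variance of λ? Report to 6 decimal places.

0.022448

With a Gamma(shape α, rate β) prior on the exponential rate λ, the posterior after n observations with total T = Σxᵢ is Gamma(α+n, β+T).
Sum of observations T = 7.8 hours; n = 11.
Posterior: Gamma(6.1+11, 19.8+7.8) = Gamma(17.1, 27.6).
Var = α/β² = 0.022448.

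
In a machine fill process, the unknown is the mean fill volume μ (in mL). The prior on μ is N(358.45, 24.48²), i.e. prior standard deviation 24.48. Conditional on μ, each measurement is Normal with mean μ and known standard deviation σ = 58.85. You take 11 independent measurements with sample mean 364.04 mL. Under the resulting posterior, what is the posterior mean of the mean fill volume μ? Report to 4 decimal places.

362.1146

For Normal data with known variance σ², a Normal(μ₀, σ₀²) prior on μ is conjugate. Posterior precision = 1/σ₀² + n/σ²; posterior mean is the precision-weighted average of μ₀ and x̄.
n·x̄ = 11·364.04 = 4004.44.
σ₀² = 24.48² = 599.2704, σ² = 58.85² = 3463.3225; σ² + n·σ₀² = 3463.3225 + 11·599.2704 = 10055.2969.
Posterior mean = (μ₀/σ₀² + n·x̄/σ²)/(1/σ₀² + n/σ²) = (σ²·μ₀ + σ₀²·n·x̄)/(σ² + n·σ₀²) = (3463.3225·358.45 + 599.2704·4004.44)/10055.2969 = 3641170.310701/10055.2969 = 362.1146.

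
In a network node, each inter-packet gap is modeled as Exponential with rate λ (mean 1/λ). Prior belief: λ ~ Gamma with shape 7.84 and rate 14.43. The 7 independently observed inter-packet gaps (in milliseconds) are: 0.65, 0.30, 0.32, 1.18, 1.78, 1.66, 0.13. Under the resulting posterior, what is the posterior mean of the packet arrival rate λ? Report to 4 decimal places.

With a Gamma(shape α, rate β) prior on the exponential rate λ, the posterior after n observations with total T = Σxᵢ is Gamma(α+n, β+T).
Sum of observations T = 6.02 milliseconds; n = 7.
Posterior: Gamma(7.84+7, 14.43+6.02) = Gamma(14.84, 20.45).
Posterior mean of λ = α/β = 14.84/20.45 = 0.7257.

0.7257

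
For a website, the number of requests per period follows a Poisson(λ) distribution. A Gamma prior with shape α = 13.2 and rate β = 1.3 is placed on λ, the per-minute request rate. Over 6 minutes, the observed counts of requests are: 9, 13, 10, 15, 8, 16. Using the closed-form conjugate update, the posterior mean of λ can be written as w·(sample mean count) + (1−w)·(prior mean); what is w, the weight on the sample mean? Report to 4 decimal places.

With a Gamma(shape α, rate β) prior, the Poisson likelihood is conjugate: the posterior is Gamma(α + ΣXᵢ, β + n).
Posterior mean = (α₀+S)/(β₀+n) = [n/(β₀+n)]·(S/n) + [β₀/(β₀+n)]·(α₀/β₀), so only n and β₀ enter the weight.
Weight on data w = n/(β₀+n) = 6/(1.3+6) = 6/7.3 = 0.8219.

0.8219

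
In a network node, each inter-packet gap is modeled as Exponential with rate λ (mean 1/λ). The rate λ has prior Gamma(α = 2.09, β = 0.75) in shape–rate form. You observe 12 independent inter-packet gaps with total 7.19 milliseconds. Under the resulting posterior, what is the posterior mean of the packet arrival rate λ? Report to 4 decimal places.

1.7746

With a Gamma(shape α, rate β) prior on the exponential rate λ, the posterior after n observations with total T = Σxᵢ is Gamma(α+n, β+T).
Posterior: Gamma(2.09+12, 0.75+7.19) = Gamma(14.09, 7.94).
Posterior mean of λ = α/β = 14.09/7.94 = 1.7746.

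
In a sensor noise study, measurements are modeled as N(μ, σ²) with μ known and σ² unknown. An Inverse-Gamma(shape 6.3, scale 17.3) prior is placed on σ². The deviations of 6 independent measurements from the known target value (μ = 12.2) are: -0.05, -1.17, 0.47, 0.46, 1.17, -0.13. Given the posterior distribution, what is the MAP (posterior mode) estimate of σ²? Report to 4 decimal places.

1.8345

With known mean μ and an Inverse-Gamma(α, β) prior on σ², the Normal likelihood is conjugate: posterior is Inv-Gamma(α + n/2, β + Σ(xᵢ−μ)²/2).
Σ(xᵢ−μ)² = (-0.05)² + (-1.17)² + (0.47)² + (0.46)² + (1.17)² + (-0.13)² = 3.1897.
Posterior: Inv-Gamma(6.3 + 6/2, 17.3 + 3.1897/2) = Inv-Gamma(9.30, 18.89485).
Mode = β/(α+1) = 18.89485/10.30 = 1.8345.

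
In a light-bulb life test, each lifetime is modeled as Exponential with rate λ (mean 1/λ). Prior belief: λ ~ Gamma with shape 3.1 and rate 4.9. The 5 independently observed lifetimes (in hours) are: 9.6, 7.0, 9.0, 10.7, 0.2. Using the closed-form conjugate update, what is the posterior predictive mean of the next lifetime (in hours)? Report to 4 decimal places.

With a Gamma(shape α, rate β) prior on the exponential rate λ, the posterior after n observations with total T = Σxᵢ is Gamma(α+n, β+T).
Sum of observations T = 36.5 hours; n = 5.
Posterior: Gamma(3.1+5, 4.9+36.5) = Gamma(8.1, 41.4).
The predictive distribution for the next observation is Lomax; its mean is β/(α−1) = 41.4/7.1 = 5.8310.

5.8310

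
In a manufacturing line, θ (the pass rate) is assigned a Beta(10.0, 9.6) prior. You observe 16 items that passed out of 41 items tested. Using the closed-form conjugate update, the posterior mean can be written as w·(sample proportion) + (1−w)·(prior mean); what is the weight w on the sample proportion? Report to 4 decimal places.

0.6766

The Beta prior is conjugate to a Binomial/Bernoulli likelihood; the update adds successes to α and failures to β.
Posterior mean = (α₀+k)/(α₀+β₀+n) = [n/(α₀+β₀+n)]·(k/n) + [(α₀+β₀)/(α₀+β₀+n)]·α₀/(α₀+β₀), so only n and the prior enter the weight.
The weight on the data is w = n/(α₀+β₀+n) = 41/(10.0+9.6+41) = 41/60.6 = 0.6766.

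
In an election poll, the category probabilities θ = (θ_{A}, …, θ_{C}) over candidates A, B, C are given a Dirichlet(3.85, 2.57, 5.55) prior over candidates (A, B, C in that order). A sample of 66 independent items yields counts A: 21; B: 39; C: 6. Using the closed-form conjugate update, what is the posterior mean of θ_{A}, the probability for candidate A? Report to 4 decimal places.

0.3187

The Dirichlet prior is conjugate to the Multinomial likelihood: each posterior αⱼ = prior αⱼ + observed count nⱼ.
Posterior concentration: (24.85, 41.57, 11.55), total = 77.97.
E[θ_{A}|data] = α_{A}/Σα = 24.85/77.97 = 0.3187.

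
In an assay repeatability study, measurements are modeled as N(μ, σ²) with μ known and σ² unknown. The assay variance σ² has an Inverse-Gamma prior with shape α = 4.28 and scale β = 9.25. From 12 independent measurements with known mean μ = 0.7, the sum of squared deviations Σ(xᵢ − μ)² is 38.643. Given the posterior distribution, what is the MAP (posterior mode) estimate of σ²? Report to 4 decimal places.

2.5329

With known mean μ and an Inverse-Gamma(α, β) prior on σ², the Normal likelihood is conjugate: posterior is Inv-Gamma(α + n/2, β + Σ(xᵢ−μ)²/2).
Posterior: Inv-Gamma(4.28 + 12/2, 9.25 + 38.643/2) = Inv-Gamma(10.28, 28.5715).
Mode = β/(α+1) = 28.5715/11.28 = 2.5329.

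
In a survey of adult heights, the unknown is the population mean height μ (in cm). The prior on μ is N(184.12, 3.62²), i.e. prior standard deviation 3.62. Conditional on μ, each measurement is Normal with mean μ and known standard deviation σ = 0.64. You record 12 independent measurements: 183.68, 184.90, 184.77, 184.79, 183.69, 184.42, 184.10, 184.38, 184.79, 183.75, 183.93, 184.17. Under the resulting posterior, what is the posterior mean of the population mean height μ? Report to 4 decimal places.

For Normal data with known variance σ², a Normal(μ₀, σ₀²) prior on μ is conjugate. Posterior precision = 1/σ₀² + n/σ²; posterior mean is the precision-weighted average of μ₀ and x̄.
Σxᵢ = 183.68 + 184.90 + 184.77 + 184.79 + 183.69 + 184.42 + 184.10 + 184.38 + 184.79 + 183.75 + 183.93 + 184.17 = 2211.37, so n·x̄ = 2211.37.
σ₀² = 3.62² = 13.1044, σ² = 0.64² = 0.4096; σ² + n·σ₀² = 0.4096 + 12·13.1044 = 157.6624.
Posterior mean = (μ₀/σ₀² + n·x̄/σ²)/(1/σ₀² + n/σ²) = (σ²·μ₀ + σ₀²·n·x̄)/(σ² + n·σ₀²) = (0.4096·184.12 + 13.1044·2211.37)/157.6624 = 29054.09258/157.6624 = 184.2804.

184.2804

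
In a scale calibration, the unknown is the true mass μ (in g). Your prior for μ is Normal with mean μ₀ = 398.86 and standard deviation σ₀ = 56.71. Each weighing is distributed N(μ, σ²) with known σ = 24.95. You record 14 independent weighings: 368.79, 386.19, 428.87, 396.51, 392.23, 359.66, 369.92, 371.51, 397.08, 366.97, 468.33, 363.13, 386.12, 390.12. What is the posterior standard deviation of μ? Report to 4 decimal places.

For Normal data with known variance σ², a Normal(μ₀, σ₀²) prior on μ is conjugate. Posterior precision = 1/σ₀² + n/σ²; posterior mean is the precision-weighted average of μ₀ and x̄.
σ₀² = 56.71² = 3216.0241, σ² = 24.95² = 622.5025; σ² + n·σ₀² = 622.5025 + 14·3216.0241 = 45646.8399.
Posterior precision = 1/σ₀² + n/σ² = 1/3216.0241 + 14/622.5025 = (σ² + n·σ₀²)/(σ₀²σ²) = 45646.8399/(3216.0241·622.5025); posterior variance σₙ² = σ₀²σ²/(σ² + n·σ₀²) = 3216.0241·622.5025/45646.8399 = 43.858086.
Posterior SD = √σₙ² = √(3216.0241·622.5025/45646.8399) = 6.6225.

6.6225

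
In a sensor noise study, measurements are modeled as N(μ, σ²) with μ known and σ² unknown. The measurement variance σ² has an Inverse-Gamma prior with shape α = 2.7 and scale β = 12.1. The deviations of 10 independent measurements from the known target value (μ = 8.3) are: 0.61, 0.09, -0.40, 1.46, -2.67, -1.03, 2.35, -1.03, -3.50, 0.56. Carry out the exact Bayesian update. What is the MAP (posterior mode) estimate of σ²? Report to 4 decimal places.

With known mean μ and an Inverse-Gamma(α, β) prior on σ², the Normal likelihood is conjugate: posterior is Inv-Gamma(α + n/2, β + Σ(xᵢ−μ)²/2).
Σ(xᵢ−μ)² = (0.61)² + (0.09)² + (-0.40)² + (1.46)² + (-2.67)² + (-1.03)² + (2.35)² + (-1.03)² + (-3.50)² + (0.56)² = 30.0086.
Posterior: Inv-Gamma(2.7 + 10/2, 12.1 + 30.0086/2) = Inv-Gamma(7.70, 27.10430).
Mode = β/(α+1) = 27.10430/8.70 = 3.1154.

3.1154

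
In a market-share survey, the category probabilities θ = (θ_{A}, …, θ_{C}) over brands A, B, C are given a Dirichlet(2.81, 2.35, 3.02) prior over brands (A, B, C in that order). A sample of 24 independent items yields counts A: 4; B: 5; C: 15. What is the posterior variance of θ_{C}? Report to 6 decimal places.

0.007426

The Dirichlet prior is conjugate to the Multinomial likelihood: each posterior αⱼ = prior αⱼ + observed count nⱼ.
Posterior concentration: (6.81, 7.35, 18.02), total = 32.18.
Var[θ_j] = α_j(Σα−α_j)/((Σα)²(Σα+1)) = 18.02·14.16/(32.18²·33.18) = 0.007426.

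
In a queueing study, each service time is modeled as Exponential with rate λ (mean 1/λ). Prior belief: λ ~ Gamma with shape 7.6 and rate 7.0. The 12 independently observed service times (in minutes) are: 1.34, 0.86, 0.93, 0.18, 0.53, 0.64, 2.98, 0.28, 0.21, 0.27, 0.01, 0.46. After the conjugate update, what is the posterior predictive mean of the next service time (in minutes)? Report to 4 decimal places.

0.8435

With a Gamma(shape α, rate β) prior on the exponential rate λ, the posterior after n observations with total T = Σxᵢ is Gamma(α+n, β+T).
Sum of observations T = 8.69 minutes; n = 12.
Posterior: Gamma(7.6+12, 7.0+8.69) = Gamma(19.6, 15.69).
The predictive distribution for the next observation is Lomax; its mean is β/(α−1) = 15.69/18.6 = 0.8435.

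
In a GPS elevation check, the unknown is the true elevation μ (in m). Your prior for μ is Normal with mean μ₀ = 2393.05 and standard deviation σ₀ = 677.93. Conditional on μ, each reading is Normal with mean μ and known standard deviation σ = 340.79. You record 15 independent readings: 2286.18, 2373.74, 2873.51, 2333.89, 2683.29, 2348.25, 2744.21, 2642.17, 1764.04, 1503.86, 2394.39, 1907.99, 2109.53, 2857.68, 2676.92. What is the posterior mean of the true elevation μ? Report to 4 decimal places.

2367.0808

For Normal data with known variance σ², a Normal(μ₀, σ₀²) prior on μ is conjugate. Posterior precision = 1/σ₀² + n/σ²; posterior mean is the precision-weighted average of μ₀ and x̄.
Σxᵢ = 2286.18 + 2373.74 + 2873.51 + 2333.89 + 2683.29 + 2348.25 + 2744.21 + 2642.17 + 1764.04 + 1503.86 + 2394.39 + 1907.99 + 2109.53 + 2857.68 + 2676.92 = 35499.65, so n·x̄ = 35499.65.
σ₀² = 677.93² = 459589.0849, σ² = 340.79² = 116137.8241; σ² + n·σ₀² = 116137.8241 + 15·459589.0849 = 7009974.0976.
Posterior mean = (μ₀/σ₀² + n·x̄/σ²)/(1/σ₀² + n/σ²) = (σ²·μ₀ + σ₀²·n·x̄)/(σ² + n·σ₀²) = (116137.8241·2393.05 + 459589.0849·35499.65)/7009974.0976 = 16593175277.73279/7009974.0976 = 2367.0808.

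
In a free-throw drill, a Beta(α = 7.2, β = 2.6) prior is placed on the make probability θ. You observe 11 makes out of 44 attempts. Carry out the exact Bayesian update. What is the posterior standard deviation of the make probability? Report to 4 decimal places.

The Beta prior is conjugate to a Binomial/Bernoulli likelihood; the update adds successes to α and failures to β.
Posterior: Beta(α+k, β+n−k) = Beta(7.2+11, 2.6+33) = Beta(18.2, 35.6).
Var = αβ/((α+β)²(α+β+1)) = 18.2·35.6/(53.8²·54.8) = 0.00408485; SD = √0.00408485 = 0.0639.

0.0639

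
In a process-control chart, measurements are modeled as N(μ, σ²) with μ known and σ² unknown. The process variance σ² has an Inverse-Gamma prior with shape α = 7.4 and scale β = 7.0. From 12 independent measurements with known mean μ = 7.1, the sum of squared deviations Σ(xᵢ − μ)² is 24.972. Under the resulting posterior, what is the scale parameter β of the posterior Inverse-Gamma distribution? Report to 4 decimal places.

19.4860

With known mean μ and an Inverse-Gamma(α, β) prior on σ², the Normal likelihood is conjugate: posterior is Inv-Gamma(α + n/2, β + Σ(xᵢ−μ)²/2).
Posterior: Inv-Gamma(7.4 + 12/2, 7.0 + 24.972/2) = Inv-Gamma(13.40, 19.4860).
Posterior β = 19.4860.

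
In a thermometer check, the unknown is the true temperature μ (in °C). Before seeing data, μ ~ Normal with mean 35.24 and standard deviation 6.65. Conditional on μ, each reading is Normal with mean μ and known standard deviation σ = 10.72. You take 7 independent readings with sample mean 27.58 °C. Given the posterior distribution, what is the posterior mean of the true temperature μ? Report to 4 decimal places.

29.6538

For Normal data with known variance σ², a Normal(μ₀, σ₀²) prior on μ is conjugate. Posterior precision = 1/σ₀² + n/σ²; posterior mean is the precision-weighted average of μ₀ and x̄.
n·x̄ = 7·27.58 = 193.06.
σ₀² = 6.65² = 44.2225, σ² = 10.72² = 114.9184; σ² + n·σ₀² = 114.9184 + 7·44.2225 = 424.4759.
Posterior mean = (μ₀/σ₀² + n·x̄/σ²)/(1/σ₀² + n/σ²) = (σ²·μ₀ + σ₀²·n·x̄)/(σ² + n·σ₀²) = (114.9184·35.24 + 44.2225·193.06)/424.4759 = 12587.320266/424.4759 = 29.6538.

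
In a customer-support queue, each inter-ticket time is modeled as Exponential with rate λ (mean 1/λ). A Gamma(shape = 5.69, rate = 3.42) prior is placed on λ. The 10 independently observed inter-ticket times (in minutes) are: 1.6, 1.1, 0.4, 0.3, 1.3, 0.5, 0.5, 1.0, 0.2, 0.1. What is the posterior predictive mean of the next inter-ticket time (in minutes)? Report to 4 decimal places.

With a Gamma(shape α, rate β) prior on the exponential rate λ, the posterior after n observations with total T = Σxᵢ is Gamma(α+n, β+T).
Sum of observations T = 7.0 minutes; n = 10.
Posterior: Gamma(5.69+10, 3.42+7.0) = Gamma(15.69, 10.42).
The predictive distribution for the next observation is Lomax; its mean is β/(α−1) = 10.42/14.69 = 0.7093.

0.7093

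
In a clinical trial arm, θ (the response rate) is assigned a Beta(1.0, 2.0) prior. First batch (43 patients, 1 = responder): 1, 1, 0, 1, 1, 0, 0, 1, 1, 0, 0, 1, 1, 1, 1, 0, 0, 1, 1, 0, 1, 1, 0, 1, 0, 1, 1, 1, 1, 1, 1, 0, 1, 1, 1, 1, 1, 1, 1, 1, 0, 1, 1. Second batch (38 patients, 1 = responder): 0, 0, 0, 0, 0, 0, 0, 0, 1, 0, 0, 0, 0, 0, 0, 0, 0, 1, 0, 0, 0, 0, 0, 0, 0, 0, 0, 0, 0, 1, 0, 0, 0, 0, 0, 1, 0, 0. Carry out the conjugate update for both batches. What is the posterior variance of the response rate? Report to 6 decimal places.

The Beta prior is conjugate to a Binomial/Bernoulli likelihood; the update adds successes to α and failures to β.
After batch 1: Beta(1.0+31, 2.0+12) = Beta(32.0, 14.0).
After batch 2: Beta(32.0+4, 14.0+34) = Beta(36.0, 48.0).
Var = αβ/((α+β)²(α+β+1)) = 36.0·48.0/(84.0²·85.0) = 0.002881.

0.002881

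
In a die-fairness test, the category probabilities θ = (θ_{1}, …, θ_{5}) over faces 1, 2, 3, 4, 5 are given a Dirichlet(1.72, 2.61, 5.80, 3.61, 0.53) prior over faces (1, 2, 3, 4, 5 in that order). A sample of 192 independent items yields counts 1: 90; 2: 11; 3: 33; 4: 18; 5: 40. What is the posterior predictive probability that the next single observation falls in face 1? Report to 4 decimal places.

0.4447

The Dirichlet prior is conjugate to the Multinomial likelihood: each posterior αⱼ = prior αⱼ + observed count nⱼ.
Posterior concentration: (91.72, 13.61, 38.80, 21.61, 40.53), total = 206.27.
P(next = 1 | data) = α_{1}/Σα = 0.4447.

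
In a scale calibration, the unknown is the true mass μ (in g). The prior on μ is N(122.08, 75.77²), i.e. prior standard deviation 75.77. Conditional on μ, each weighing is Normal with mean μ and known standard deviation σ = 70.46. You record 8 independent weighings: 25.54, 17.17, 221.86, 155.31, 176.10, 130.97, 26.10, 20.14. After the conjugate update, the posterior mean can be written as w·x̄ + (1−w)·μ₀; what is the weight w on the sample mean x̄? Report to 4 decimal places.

For Normal data with known variance σ², a Normal(μ₀, σ₀²) prior on μ is conjugate. Posterior precision = 1/σ₀² + n/σ²; posterior mean is the precision-weighted average of μ₀ and x̄.
σ₀² = 75.77² = 5741.0929, σ² = 70.46² = 4964.6116. Prior precision 1/σ₀² = 1/5741.0929; data precision n/σ² = 8/4964.6116.
w = (n/σ²)/(1/σ₀² + n/σ²) = n·σ₀²/(σ² + n·σ₀²) = 8·5741.0929/(4964.6116 + 8·5741.0929) = 45928.7432/50893.3548 = 0.9025.

0.9025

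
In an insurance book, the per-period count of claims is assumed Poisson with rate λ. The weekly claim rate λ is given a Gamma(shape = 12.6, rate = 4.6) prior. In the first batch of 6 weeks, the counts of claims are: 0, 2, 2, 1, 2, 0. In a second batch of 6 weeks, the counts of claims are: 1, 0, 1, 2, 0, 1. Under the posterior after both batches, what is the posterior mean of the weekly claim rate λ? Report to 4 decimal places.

1.4819

With a Gamma(shape α, rate β) prior, the Poisson likelihood is conjugate: the posterior is Gamma(α + ΣXᵢ, β + n).
Batch 1: sum of counts S = 7 over n = 6 weeks.
After batch 1: Gamma(α+S, β+n) = Gamma(12.6+7, 4.6+6) = Gamma(19.6, 10.6).
Batch 2: sum of counts S = 5 over n = 6 weeks.
After batch 2: Gamma(α+S, β+n) = Gamma(19.6+5, 10.6+6) = Gamma(24.6, 16.6).
Posterior mean = α/β = 24.6/16.6 = 1.4819.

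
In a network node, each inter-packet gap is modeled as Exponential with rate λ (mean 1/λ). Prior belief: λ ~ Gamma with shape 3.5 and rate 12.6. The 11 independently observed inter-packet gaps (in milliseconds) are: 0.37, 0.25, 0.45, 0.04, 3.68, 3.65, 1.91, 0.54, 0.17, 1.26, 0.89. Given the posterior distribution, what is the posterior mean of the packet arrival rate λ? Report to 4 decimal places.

0.5618

With a Gamma(shape α, rate β) prior on the exponential rate λ, the posterior after n observations with total T = Σxᵢ is Gamma(α+n, β+T).
Sum of observations T = 13.21 milliseconds; n = 11.
Posterior: Gamma(3.5+11, 12.6+13.21) = Gamma(14.5, 25.81).
Posterior mean of λ = α/β = 14.5/25.81 = 0.5618.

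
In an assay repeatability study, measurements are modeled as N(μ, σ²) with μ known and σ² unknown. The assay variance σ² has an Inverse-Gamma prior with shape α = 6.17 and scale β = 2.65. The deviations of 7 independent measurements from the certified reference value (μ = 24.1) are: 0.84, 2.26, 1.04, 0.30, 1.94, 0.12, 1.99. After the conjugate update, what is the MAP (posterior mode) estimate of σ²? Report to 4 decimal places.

0.9383

With known mean μ and an Inverse-Gamma(α, β) prior on σ², the Normal likelihood is conjugate: posterior is Inv-Gamma(α + n/2, β + Σ(xᵢ−μ)²/2).
Σ(xᵢ−μ)² = (0.84)² + (2.26)² + (1.04)² + (0.30)² + (1.94)² + (0.12)² + (1.99)² = 14.7229.
Posterior: Inv-Gamma(6.17 + 7/2, 2.65 + 14.7229/2) = Inv-Gamma(9.67, 10.01145).
Mode = β/(α+1) = 10.01145/10.67 = 0.9383.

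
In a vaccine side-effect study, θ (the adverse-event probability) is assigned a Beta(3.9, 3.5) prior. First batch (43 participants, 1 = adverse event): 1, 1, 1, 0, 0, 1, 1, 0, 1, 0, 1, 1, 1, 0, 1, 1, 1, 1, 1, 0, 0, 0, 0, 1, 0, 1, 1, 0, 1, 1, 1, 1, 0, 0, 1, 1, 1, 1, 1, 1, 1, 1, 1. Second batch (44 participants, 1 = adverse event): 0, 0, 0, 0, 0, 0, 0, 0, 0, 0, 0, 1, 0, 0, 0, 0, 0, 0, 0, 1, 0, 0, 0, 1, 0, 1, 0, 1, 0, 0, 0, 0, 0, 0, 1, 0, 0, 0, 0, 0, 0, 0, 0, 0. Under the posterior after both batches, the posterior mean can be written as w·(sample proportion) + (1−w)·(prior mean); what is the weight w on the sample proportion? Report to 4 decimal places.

0.9216

The Beta prior is conjugate to a Binomial/Bernoulli likelihood; the update adds successes to α and failures to β.
Total number of participants: n = 43 + 44 = 87.
Posterior mean = (α₀+k)/(α₀+β₀+n) = [n/(α₀+β₀+n)]·(k/n) + [(α₀+β₀)/(α₀+β₀+n)]·α₀/(α₀+β₀), so only n and the prior enter the weight.
The weight on the data is w = n/(α₀+β₀+n) = 87/(3.9+3.5+87) = 87/94.4 = 0.9216.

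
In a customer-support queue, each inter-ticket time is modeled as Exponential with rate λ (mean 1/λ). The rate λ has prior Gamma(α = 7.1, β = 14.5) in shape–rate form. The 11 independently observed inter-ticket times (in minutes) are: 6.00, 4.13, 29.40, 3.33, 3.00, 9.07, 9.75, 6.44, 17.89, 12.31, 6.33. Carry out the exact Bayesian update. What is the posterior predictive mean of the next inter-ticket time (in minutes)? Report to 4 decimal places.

7.1433

With a Gamma(shape α, rate β) prior on the exponential rate λ, the posterior after n observations with total T = Σxᵢ is Gamma(α+n, β+T).
Sum of observations T = 107.65 minutes; n = 11.
Posterior: Gamma(7.1+11, 14.5+107.65) = Gamma(18.1, 122.15).
The predictive distribution for the next observation is Lomax; its mean is β/(α−1) = 122.15/17.1 = 7.1433.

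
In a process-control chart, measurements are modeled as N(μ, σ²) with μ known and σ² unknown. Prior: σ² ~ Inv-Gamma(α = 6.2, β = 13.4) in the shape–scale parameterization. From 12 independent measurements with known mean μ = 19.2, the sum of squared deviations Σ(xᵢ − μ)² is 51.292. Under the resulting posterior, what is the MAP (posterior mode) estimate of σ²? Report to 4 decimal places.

With known mean μ and an Inverse-Gamma(α, β) prior on σ², the Normal likelihood is conjugate: posterior is Inv-Gamma(α + n/2, β + Σ(xᵢ−μ)²/2).
Posterior: Inv-Gamma(6.2 + 12/2, 13.4 + 51.292/2) = Inv-Gamma(12.20, 39.0460).
Mode = β/(α+1) = 39.0460/13.20 = 2.9580.

2.9580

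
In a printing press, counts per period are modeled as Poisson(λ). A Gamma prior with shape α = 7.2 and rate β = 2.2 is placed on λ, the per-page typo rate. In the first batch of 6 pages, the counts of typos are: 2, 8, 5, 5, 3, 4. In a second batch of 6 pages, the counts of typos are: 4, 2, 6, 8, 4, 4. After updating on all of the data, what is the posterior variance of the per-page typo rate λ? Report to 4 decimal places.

With a Gamma(shape α, rate β) prior, the Poisson likelihood is conjugate: the posterior is Gamma(α + ΣXᵢ, β + n).
Batch 1: sum of counts S = 27 over n = 6 pages.
After batch 1: Gamma(α+S, β+n) = Gamma(7.2+27, 2.2+6) = Gamma(34.2, 8.2).
Batch 2: sum of counts S = 28 over n = 6 pages.
After batch 2: Gamma(α+S, β+n) = Gamma(34.2+28, 8.2+6) = Gamma(62.2, 14.2).
Var = α/β² = 62.2/14.2² = 0.3085.

0.3085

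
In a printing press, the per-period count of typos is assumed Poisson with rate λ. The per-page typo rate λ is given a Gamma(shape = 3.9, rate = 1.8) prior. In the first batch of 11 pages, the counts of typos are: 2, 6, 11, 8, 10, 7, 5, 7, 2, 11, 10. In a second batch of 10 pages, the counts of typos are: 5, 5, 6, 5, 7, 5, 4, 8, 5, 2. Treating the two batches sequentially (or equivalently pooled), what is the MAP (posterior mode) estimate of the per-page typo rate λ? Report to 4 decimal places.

5.8728

With a Gamma(shape α, rate β) prior, the Poisson likelihood is conjugate: the posterior is Gamma(α + ΣXᵢ, β + n).
Batch 1: sum of counts S = 79 over n = 11 pages.
After batch 1: Gamma(α+S, β+n) = Gamma(3.9+79, 1.8+11) = Gamma(82.9, 12.8).
Batch 2: sum of counts S = 52 over n = 10 pages.
After batch 2: Gamma(α+S, β+n) = Gamma(82.9+52, 12.8+10) = Gamma(134.9, 22.8).
Mode of Gamma(α,β) for α≥1 is (α−1)/β = 133.9/22.8 = 5.8728.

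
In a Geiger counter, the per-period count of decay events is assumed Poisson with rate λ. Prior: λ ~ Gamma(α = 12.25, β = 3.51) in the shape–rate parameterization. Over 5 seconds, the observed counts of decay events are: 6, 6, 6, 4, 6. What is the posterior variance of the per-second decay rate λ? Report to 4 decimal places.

With a Gamma(shape α, rate β) prior, the Poisson likelihood is conjugate: the posterior is Gamma(α + ΣXᵢ, β + n).
Sum of counts S = 28 over n = 5 seconds.
Posterior: Gamma(α+S, β+n) = Gamma(12.25+28, 3.51+5) = Gamma(40.25, 8.51).
Var = α/β² = 40.25/8.51² = 0.5558.

0.5558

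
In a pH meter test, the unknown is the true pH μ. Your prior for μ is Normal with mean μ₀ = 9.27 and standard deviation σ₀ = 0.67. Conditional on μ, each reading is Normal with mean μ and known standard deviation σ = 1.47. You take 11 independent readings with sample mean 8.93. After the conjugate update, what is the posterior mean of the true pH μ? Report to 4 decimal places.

9.0335

For Normal data with known variance σ², a Normal(μ₀, σ₀²) prior on μ is conjugate. Posterior precision = 1/σ₀² + n/σ²; posterior mean is the precision-weighted average of μ₀ and x̄.
n·x̄ = 11·8.93 = 98.23.
σ₀² = 0.67² = 0.4489, σ² = 1.47² = 2.1609; σ² + n·σ₀² = 2.1609 + 11·0.4489 = 7.0988.
Posterior mean = (μ₀/σ₀² + n·x̄/σ²)/(1/σ₀² + n/σ²) = (σ²·μ₀ + σ₀²·n·x̄)/(σ² + n·σ₀²) = (2.1609·9.27 + 0.4489·98.23)/7.0988 = 64.12699/7.0988 = 9.0335.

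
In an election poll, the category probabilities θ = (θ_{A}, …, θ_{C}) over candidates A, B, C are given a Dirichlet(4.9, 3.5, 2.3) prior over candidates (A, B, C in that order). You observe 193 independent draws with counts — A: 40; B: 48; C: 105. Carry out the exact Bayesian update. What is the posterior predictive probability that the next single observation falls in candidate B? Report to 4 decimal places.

0.2528

The Dirichlet prior is conjugate to the Multinomial likelihood: each posterior αⱼ = prior αⱼ + observed count nⱼ.
Posterior concentration: (44.9, 51.5, 107.3), total = 203.7.
P(next = B | data) = α_{B}/Σα = 0.2528.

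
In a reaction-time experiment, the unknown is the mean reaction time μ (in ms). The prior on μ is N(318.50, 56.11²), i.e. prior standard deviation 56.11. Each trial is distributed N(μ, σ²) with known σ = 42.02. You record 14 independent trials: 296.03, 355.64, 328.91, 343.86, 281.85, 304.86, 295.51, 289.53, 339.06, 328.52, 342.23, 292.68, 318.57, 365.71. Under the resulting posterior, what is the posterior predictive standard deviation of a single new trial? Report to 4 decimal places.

For Normal data with known variance σ², a Normal(μ₀, σ₀²) prior on μ is conjugate. Posterior precision = 1/σ₀² + n/σ²; posterior mean is the precision-weighted average of μ₀ and x̄.
σ₀² = 56.11² = 3148.3321, σ² = 42.02² = 1765.6804; σ² + n·σ₀² = 1765.6804 + 14·3148.3321 = 45842.3298.
Posterior precision = 1/σ₀² + n/σ² = 1/3148.3321 + 14/1765.6804 = (σ² + n·σ₀²)/(σ₀²σ²) = 45842.3298/(3148.3321·1765.6804); posterior variance σₙ² = σ₀²σ²/(σ² + n·σ₀²) = 3148.3321·1765.6804/45842.3298 = 121.262342.
Predictive variance for one new observation = σₙ² + σ² = 3148.3321·1765.6804/45842.3298 + 1765.6804 = σ²·(σ₀² + 45842.3298)/45842.3298 = 1765.6804·48990.6619/45842.3298 = 1886.942742; SD = √(1765.6804·48990.6619/45842.3298) = 43.4390.

43.4390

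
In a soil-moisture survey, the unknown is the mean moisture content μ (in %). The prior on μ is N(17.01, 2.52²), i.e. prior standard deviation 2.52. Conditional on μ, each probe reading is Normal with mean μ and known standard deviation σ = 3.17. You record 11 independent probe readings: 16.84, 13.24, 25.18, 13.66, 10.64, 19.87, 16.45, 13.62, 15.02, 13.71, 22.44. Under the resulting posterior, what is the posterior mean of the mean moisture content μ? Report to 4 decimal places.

16.4982

For Normal data with known variance σ², a Normal(μ₀, σ₀²) prior on μ is conjugate. Posterior precision = 1/σ₀² + n/σ²; posterior mean is the precision-weighted average of μ₀ and x̄.
Σxᵢ = 16.84 + 13.24 + 25.18 + 13.66 + 10.64 + 19.87 + 16.45 + 13.62 + 15.02 + 13.71 + 22.44 = 180.67, so n·x̄ = 180.67.
σ₀² = 2.52² = 6.3504, σ² = 3.17² = 10.0489; σ² + n·σ₀² = 10.0489 + 11·6.3504 = 79.9033.
Posterior mean = (μ₀/σ₀² + n·x̄/σ²)/(1/σ₀² + n/σ²) = (σ²·μ₀ + σ₀²·n·x̄)/(σ² + n·σ₀²) = (10.0489·17.01 + 6.3504·180.67)/79.9033 = 1318.258557/79.9033 = 16.4982.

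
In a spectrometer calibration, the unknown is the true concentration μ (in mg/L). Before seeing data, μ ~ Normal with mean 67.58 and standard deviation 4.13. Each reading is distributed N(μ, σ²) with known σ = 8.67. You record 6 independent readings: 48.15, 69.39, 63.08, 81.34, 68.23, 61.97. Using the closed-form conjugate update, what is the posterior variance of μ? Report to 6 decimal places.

7.222952

For Normal data with known variance σ², a Normal(μ₀, σ₀²) prior on μ is conjugate. Posterior precision = 1/σ₀² + n/σ²; posterior mean is the precision-weighted average of μ₀ and x̄.
σ₀² = 4.13² = 17.0569, σ² = 8.67² = 75.1689; σ² + n·σ₀² = 75.1689 + 6·17.0569 = 177.5103.
Posterior precision = 1/σ₀² + n/σ² = 1/17.0569 + 6/75.1689 = (σ² + n·σ₀²)/(σ₀²σ²) = 177.5103/(17.0569·75.1689); posterior variance σₙ² = σ₀²σ²/(σ² + n·σ₀²) = 17.0569·75.1689/177.5103 = 7.222952.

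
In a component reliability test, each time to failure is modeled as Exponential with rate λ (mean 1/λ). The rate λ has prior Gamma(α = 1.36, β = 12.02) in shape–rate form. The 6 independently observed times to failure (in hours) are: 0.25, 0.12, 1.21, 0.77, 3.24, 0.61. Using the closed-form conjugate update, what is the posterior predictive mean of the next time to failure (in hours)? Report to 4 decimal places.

With a Gamma(shape α, rate β) prior on the exponential rate λ, the posterior after n observations with total T = Σxᵢ is Gamma(α+n, β+T).
Sum of observations T = 6.20 hours; n = 6.
Posterior: Gamma(1.36+6, 12.02+6.20) = Gamma(7.36, 18.22).
The predictive distribution for the next observation is Lomax; its mean is β/(α−1) = 18.22/6.36 = 2.8648.

2.8648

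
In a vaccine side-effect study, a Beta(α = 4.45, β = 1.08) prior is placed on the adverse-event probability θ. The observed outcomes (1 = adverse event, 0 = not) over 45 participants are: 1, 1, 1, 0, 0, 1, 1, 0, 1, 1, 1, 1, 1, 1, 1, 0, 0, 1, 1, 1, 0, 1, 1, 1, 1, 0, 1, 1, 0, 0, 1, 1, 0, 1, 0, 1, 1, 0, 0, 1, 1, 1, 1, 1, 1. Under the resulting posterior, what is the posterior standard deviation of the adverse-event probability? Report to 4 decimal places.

The Beta prior is conjugate to a Binomial/Bernoulli likelihood; the update adds successes to α and failures to β.
Posterior: Beta(α+k, β+n−k) = Beta(4.45+32, 1.08+13) = Beta(36.45, 14.08).
Var = αβ/((α+β)²(α+β+1)) = 36.45·14.08/(50.53²·51.53) = 0.00390069; SD = √0.00390069 = 0.0625.

0.0625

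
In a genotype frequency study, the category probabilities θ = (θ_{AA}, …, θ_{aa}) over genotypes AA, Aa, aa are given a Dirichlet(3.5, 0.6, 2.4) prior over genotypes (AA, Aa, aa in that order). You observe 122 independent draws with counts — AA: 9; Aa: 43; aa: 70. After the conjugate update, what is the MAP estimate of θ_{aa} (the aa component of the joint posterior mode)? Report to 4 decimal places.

The Dirichlet prior is conjugate to the Multinomial likelihood: each posterior αⱼ = prior αⱼ + observed count nⱼ.
Posterior concentration: (12.5, 43.6, 72.4), total = 128.5.
Joint mode component: (α_{aa}−1)/(Σα−K) = 71.4/125.5 = 0.5689.

0.5689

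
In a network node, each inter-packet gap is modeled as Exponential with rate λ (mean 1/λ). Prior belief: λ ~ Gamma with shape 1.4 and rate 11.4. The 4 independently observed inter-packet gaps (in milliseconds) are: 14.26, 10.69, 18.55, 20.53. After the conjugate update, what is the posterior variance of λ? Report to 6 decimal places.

0.000949

With a Gamma(shape α, rate β) prior on the exponential rate λ, the posterior after n observations with total T = Σxᵢ is Gamma(α+n, β+T).
Sum of observations T = 64.03 milliseconds; n = 4.
Posterior: Gamma(1.4+4, 11.4+64.03) = Gamma(5.4, 75.43).
Var = α/β² = 0.000949.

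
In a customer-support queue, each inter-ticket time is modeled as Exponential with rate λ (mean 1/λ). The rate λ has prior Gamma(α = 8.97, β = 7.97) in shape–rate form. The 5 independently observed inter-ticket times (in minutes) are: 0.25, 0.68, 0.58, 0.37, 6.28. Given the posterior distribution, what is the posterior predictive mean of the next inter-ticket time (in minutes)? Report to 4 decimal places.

1.2436

With a Gamma(shape α, rate β) prior on the exponential rate λ, the posterior after n observations with total T = Σxᵢ is Gamma(α+n, β+T).
Sum of observations T = 8.16 minutes; n = 5.
Posterior: Gamma(8.97+5, 7.97+8.16) = Gamma(13.97, 16.13).
The predictive distribution for the next observation is Lomax; its mean is β/(α−1) = 16.13/12.97 = 1.2436.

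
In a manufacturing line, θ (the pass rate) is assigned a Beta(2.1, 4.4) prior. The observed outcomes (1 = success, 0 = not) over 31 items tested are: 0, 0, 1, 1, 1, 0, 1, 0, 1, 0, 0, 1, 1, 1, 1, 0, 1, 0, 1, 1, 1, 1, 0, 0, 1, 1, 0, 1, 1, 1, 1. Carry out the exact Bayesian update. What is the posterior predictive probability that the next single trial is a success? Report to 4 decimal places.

The Beta prior is conjugate to a Binomial/Bernoulli likelihood; the update adds successes to α and failures to β.
Posterior: Beta(α+k, β+n−k) = Beta(2.1+20, 4.4+11) = Beta(22.1, 15.4).
For a single future Bernoulli trial, P(success | data) = α/(α+β) = 0.5893.

0.5893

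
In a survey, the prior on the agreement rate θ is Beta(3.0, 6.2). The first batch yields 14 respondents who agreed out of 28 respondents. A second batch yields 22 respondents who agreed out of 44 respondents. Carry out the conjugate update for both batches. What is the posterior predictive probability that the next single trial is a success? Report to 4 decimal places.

0.4803

The Beta prior is conjugate to a Binomial/Bernoulli likelihood; the update adds successes to α and failures to β.
After batch 1: Beta(3.0+14, 6.2+14) = Beta(17.0, 20.2).
After batch 2: Beta(17.0+22, 20.2+22) = Beta(39.0, 42.2).
For a single future Bernoulli trial, P(success | data) = α/(α+β) = 0.4803.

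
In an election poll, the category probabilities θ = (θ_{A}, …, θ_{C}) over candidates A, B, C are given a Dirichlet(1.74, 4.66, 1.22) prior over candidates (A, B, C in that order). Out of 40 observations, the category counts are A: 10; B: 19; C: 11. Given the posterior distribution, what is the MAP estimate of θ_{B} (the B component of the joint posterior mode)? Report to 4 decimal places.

0.5078

The Dirichlet prior is conjugate to the Multinomial likelihood: each posterior αⱼ = prior αⱼ + observed count nⱼ.
Posterior concentration: (11.74, 23.66, 12.22), total = 47.62.
Joint mode component: (α_{B}−1)/(Σα−K) = 22.66/44.62 = 0.5078.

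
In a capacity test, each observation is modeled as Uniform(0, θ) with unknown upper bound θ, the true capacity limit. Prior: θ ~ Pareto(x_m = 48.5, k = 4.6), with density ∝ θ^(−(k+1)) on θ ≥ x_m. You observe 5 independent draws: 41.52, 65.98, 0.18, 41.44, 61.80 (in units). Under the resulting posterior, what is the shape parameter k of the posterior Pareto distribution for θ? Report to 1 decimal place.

9.6

A Pareto(scale x_m, shape k) prior on the upper bound θ of Uniform(0, θ) is conjugate: posterior is Pareto(max(x_m, max xᵢ), k + n).
Sample maximum = 65.98; prior scale x_m = 48.5 → posterior scale = max = 65.98.
Posterior shape = 4.6 + 5 = 9.6.
Posterior shape k = 9.6.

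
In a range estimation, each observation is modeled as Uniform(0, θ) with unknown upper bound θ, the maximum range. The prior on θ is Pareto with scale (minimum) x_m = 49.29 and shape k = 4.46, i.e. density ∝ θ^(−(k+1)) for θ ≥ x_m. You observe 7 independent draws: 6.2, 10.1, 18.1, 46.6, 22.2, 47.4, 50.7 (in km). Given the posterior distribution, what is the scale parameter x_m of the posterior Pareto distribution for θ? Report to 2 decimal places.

50.70

A Pareto(scale x_m, shape k) prior on the upper bound θ of Uniform(0, θ) is conjugate: posterior is Pareto(max(x_m, max xᵢ), k + n).
Sample maximum = 50.7; prior scale x_m = 49.29 → posterior scale = max = 50.70.
Posterior shape = 4.46 + 7 = 11.46.
Posterior scale x_m = 50.70.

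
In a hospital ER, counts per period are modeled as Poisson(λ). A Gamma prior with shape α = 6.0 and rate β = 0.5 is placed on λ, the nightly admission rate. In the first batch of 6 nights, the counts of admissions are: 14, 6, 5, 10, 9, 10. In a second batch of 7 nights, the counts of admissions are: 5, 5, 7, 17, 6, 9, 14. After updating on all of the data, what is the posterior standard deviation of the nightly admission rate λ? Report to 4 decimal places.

With a Gamma(shape α, rate β) prior, the Poisson likelihood is conjugate: the posterior is Gamma(α + ΣXᵢ, β + n).
Batch 1: sum of counts S = 54 over n = 6 nights.
After batch 1: Gamma(α+S, β+n) = Gamma(6.0+54, 0.5+6) = Gamma(60.0, 6.5).
Batch 2: sum of counts S = 63 over n = 7 nights.
After batch 2: Gamma(α+S, β+n) = Gamma(60.0+63, 6.5+7) = Gamma(123.0, 13.5).
SD = √α/β = √123.0/13.5 = 0.8215.

0.8215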